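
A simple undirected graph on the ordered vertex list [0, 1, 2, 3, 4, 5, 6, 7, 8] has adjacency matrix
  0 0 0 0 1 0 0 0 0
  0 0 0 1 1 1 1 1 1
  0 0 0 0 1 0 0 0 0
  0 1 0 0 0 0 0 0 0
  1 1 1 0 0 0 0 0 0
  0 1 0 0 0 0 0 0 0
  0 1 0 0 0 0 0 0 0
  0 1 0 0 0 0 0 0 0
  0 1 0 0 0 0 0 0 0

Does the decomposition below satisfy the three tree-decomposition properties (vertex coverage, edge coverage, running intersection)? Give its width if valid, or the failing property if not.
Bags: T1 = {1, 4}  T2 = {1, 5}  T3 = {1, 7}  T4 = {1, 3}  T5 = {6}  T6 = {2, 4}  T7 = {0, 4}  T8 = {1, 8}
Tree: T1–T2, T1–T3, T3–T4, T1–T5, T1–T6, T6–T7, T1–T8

A tree decomposition must satisfy three properties: every vertex lies in some bag; for every edge, both endpoints lie together in some bag; and for every vertex, the bags containing it form a connected subtree. Here edge (1,6) lies in no bag, so the decomposition is invalid.

No — edge (1,6) lies in no bag.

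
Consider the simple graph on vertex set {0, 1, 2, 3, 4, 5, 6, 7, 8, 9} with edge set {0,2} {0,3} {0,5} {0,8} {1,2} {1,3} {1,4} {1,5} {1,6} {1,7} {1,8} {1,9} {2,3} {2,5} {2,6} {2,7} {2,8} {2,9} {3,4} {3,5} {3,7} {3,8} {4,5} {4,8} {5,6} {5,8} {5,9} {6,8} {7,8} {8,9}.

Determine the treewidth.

A width-4 tree decomposition is:
Bags: B1 = {1, 2, 5, 8, 9}  B2 = {1, 2, 3, 5, 8}  B3 = {1, 3, 4, 5, 8}  B4 = {0, 2, 3, 5, 8}  B5 = {1, 2, 5, 6, 8}  B6 = {1, 2, 3, 7, 8}
Tree: B1–B2, B2–B3, B2–B4, B1–B5, B2–B6
Each bag holds 5 vertices, so the decomposition has width 4, which upper-bounds the treewidth. For the lower bound, the 5 vertices {0, 2, 3, 5, 8} are pairwise adjacent, and any tree decomposition puts a clique entirely inside one bag — forcing width ≥ 4. The upper and lower bounds meet at 4, so that is the treewidth.

4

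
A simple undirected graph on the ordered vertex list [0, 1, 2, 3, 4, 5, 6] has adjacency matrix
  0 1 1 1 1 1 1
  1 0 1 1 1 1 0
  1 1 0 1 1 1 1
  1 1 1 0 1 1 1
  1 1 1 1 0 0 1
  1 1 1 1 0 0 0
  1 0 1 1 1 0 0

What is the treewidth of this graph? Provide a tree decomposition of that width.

The largest bag has 5 vertices, giving width 4; this decomposition certifies tw(G) ≤ 4. On the other hand G contains the 5-clique {0, 1, 2, 3, 4}. A clique must lie in a single bag of any decomposition, so no decomposition can have width below 4. Combining the bounds, tw(G) = 4.

Treewidth 4.
One optimal decomposition is:
Bags: B1 = {0, 2, 3, 4, 6}  B2 = {0, 1, 2, 3, 4}  B3 = {0, 1, 2, 3, 5}
Tree: B1–B2, B2–B3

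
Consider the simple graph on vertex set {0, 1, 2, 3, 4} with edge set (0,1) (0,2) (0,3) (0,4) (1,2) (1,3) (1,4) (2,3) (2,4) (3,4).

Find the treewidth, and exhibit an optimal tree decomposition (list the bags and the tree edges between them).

With just one bag of size 5, the width is 5 − 1 = 4, so tw(G) ≤ 4. For the lower bound, the 5 vertices {0, 1, 2, 3, 4} are pairwise adjacent, and any tree decomposition puts a clique entirely inside one bag — forcing width ≥ 4. Therefore the treewidth is 4.

Treewidth 4.
Bags: B1 = {0, 1, 2, 3, 4}
Tree: (single bag)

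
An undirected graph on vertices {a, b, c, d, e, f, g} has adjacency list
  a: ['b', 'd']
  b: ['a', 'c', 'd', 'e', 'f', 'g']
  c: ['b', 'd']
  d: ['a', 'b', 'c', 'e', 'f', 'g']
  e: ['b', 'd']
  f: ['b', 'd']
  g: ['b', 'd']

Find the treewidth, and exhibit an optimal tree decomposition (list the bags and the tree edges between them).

Treewidth 2.
One optimal decomposition is:
Bags: B1 = {b, d, f}  B2 = {b, c, d}  B3 = {b, d, e}  B4 = {a, b, d}  B5 = {b, d, g}
Tree: B1–B2, B2–B3, B2–B4, B2–B5

The largest bag has 3 vertices, giving width 2; this decomposition certifies tw(G) ≤ 2. Conversely, {b, d, f} is a clique of size 3, and the vertices of any clique must share a bag in every tree decomposition; so some bag has ≥ 3 vertices and tw(G) ≥ 2. Hence tw(G) = 2 exactly.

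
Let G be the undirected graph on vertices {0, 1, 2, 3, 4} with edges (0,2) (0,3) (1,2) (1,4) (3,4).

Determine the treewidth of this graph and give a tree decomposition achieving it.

Treewidth 2.
One optimal decomposition is:
Bags: B1 = {1, 2, 4}  B2 = {0, 2, 4}  B3 = {0, 3, 4}
Tree: B1–B2, B2–B3

Every bag has size at most 3, so the width is 3 − 1 = 2 and tw(G) ≤ 2. For the lower bound, G contains the cycle 4–1–2–0–3–4, so G is not a forest; only forests have treewidth ≤ 1, hence tw(G) ≥ 2. Combining the bounds, tw(G) = 2.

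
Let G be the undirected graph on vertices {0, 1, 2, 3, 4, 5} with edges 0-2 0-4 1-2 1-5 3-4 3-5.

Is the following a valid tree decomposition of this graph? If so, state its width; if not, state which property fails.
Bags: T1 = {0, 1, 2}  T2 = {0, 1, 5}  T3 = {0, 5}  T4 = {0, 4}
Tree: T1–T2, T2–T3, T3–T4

No — vertex 3 appears in no bag.

A tree decomposition must satisfy three properties: every vertex lies in some bag; for every edge, both endpoints lie together in some bag; and for every vertex, the bags containing it form a connected subtree. Here vertex 3 appears in no bag, so the decomposition is invalid.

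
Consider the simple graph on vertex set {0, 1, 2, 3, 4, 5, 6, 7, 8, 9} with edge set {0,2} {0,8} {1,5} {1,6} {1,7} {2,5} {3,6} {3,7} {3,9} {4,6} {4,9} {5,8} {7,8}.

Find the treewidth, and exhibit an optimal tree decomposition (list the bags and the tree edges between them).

Treewidth 2.
Bags: B1 = {4, 6, 9}  B2 = {3, 6, 9}  B3 = {1, 3, 6}  B4 = {1, 3, 7}  B5 = {1, 5, 7}  B6 = {5, 7, 8}  B7 = {2, 5, 8}  B8 = {0, 2, 8}
Tree: B1–B2, B2–B3, B3–B4, B4–B5, B5–B6, B6–B7, B7–B8

The largest bag has 3 vertices, giving width 2; this decomposition certifies tw(G) ≤ 2. For the lower bound, G contains the cycle 4–9–3–6–4, so G is not a forest; only forests have treewidth ≤ 1, hence tw(G) ≥ 2. Combining the bounds, tw(G) = 2.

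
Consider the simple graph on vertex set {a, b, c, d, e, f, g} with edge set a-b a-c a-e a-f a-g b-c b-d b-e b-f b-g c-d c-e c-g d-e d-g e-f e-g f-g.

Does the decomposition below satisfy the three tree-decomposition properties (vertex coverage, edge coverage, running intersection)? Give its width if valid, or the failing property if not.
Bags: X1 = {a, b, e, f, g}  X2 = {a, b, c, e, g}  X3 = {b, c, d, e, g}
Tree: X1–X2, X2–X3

Yes; width 4.

Vertex coverage: the bags together contain {a, b, c, d, e, f, g}, the full vertex set. Edge coverage: each edge of G has both endpoints in at least one bag. Running intersection: for every vertex, the bags containing it form a connected subtree. All three properties hold, so this is a valid tree decomposition of width max|bag| − 1 = 4, and hence tw(G) ≤ 4.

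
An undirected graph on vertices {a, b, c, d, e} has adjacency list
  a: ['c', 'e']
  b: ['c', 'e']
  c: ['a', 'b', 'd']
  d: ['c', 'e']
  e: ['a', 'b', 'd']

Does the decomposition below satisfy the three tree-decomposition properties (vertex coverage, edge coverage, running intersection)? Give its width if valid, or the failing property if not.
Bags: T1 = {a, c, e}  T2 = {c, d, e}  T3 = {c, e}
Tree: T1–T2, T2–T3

A tree decomposition must satisfy three properties: every vertex lies in some bag; for every edge, both endpoints lie together in some bag; and for every vertex, the bags containing it form a connected subtree. Here vertex b appears in no bag, so the decomposition is invalid.

No — vertex b appears in no bag.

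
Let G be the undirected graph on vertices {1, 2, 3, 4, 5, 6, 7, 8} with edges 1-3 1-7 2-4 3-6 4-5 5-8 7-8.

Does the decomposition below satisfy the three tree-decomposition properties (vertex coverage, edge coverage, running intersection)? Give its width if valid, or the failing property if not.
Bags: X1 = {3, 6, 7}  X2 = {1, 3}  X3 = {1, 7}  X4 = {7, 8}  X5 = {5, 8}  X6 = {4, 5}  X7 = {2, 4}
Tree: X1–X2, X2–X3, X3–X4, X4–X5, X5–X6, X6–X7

A tree decomposition must satisfy three properties: every vertex lies in some bag; for every edge, both endpoints lie together in some bag; and for every vertex, the bags containing it form a connected subtree. Here bags containing vertex 7 are not connected in the tree, so the decomposition is invalid.

No — bags containing vertex 7 are not connected in the tree.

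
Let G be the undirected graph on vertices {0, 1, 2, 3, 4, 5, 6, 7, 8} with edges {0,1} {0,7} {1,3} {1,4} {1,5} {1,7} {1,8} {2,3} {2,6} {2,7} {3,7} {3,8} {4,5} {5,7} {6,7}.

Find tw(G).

A width-2 tree decomposition is:
Bags: B1 = {1, 5, 7}  B2 = {1, 3, 7}  B3 = {2, 3, 7}  B4 = {2, 6, 7}  B5 = {0, 1, 7}  B6 = {1, 4, 5}  B7 = {1, 3, 8}
Tree: B1–B2, B2–B3, B3–B4, B2–B5, B1–B6, B2–B7
Each bag holds 3 vertices, so the decomposition has width 2, which upper-bounds the treewidth. For the lower bound, the 3 vertices {1, 3, 8} are pairwise adjacent, and any tree decomposition puts a clique entirely inside one bag — forcing width ≥ 2. The upper and lower bounds meet at 2, so that is the treewidth.

2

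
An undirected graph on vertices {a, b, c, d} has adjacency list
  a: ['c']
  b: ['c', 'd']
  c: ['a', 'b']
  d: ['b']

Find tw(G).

1

A width-1 tree decomposition is:
Bags: B1 = {a, c}  B2 = {b, c}  B3 = {b, d}
Tree: B1–B2, B2–B3
Every bag has size at most 2, so the width is 2 − 1 = 1 and tw(G) ≤ 1. G has an edge, so its treewidth is at least 1. Hence tw(G) = 1 exactly.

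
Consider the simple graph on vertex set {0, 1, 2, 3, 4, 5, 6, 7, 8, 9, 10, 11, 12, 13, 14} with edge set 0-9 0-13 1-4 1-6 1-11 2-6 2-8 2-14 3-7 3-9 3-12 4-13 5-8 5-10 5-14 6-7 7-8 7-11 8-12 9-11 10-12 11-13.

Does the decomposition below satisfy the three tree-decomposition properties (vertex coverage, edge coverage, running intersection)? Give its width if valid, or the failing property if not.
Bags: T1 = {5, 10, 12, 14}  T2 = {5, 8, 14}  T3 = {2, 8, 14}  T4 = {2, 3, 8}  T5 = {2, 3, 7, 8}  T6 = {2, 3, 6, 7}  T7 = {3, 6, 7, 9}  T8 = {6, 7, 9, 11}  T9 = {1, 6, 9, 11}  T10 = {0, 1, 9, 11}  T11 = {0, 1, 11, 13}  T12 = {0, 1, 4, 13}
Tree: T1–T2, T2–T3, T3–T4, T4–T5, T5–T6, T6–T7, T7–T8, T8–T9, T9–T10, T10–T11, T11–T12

A tree decomposition must satisfy three properties: every vertex lies in some bag; for every edge, both endpoints lie together in some bag; and for every vertex, the bags containing it form a connected subtree. Here edge (12,8) lies in no bag, so the decomposition is invalid.

No — edge (12,8) lies in no bag.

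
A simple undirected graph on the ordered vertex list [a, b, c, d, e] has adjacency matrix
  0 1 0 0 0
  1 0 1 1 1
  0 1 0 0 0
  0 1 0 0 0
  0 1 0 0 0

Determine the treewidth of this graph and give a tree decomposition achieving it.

The largest bag has 2 vertices, giving width 1; this decomposition certifies tw(G) ≤ 1. Since G has at least one edge (e.g. b–a), it is not an edgeless graph, so tw(G) ≥ 1. Hence tw(G) = 1 exactly.

Treewidth 1.
One such decomposition:
Bags: B1 = {a, b}  B2 = {b, e}  B3 = {b, c}  B4 = {b, d}
Tree: B1–B2, B1–B3, B2–B4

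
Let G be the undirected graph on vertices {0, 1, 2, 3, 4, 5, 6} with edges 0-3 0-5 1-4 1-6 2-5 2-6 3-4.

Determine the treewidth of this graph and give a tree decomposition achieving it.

Treewidth 2.
One such decomposition:
Bags: B1 = {1, 3, 4}  B2 = {0, 1, 3}  B3 = {0, 1, 5}  B4 = {1, 2, 5}  B5 = {1, 2, 6}
Tree: B1–B2, B2–B3, B3–B4, B4–B5

Every bag has size at most 3, so the width is 3 − 1 = 2 and tw(G) ≤ 2. For the lower bound, G contains the cycle 1–4–3–0–5–2–6–1, so G is not a forest; only forests have treewidth ≤ 1, hence tw(G) ≥ 2. The upper and lower bounds meet at 2, so that is the treewidth.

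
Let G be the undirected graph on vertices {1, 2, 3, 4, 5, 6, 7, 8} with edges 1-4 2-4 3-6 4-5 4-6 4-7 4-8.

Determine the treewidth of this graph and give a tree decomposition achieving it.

Treewidth 1.
One optimal decomposition is:
Bags: B1 = {4, 6}  B2 = {1, 4}  B3 = {4, 5}  B4 = {3, 6}  B5 = {4, 8}  B6 = {4, 7}  B7 = {2, 4}
Tree: B1–B2, B2–B3, B1–B4, B2–B5, B3–B6, B3–B7

The largest bag has 2 vertices, giving width 1; this decomposition certifies tw(G) ≤ 1. G has an edge, so its treewidth is at least 1. The upper and lower bounds meet at 1, so that is the treewidth.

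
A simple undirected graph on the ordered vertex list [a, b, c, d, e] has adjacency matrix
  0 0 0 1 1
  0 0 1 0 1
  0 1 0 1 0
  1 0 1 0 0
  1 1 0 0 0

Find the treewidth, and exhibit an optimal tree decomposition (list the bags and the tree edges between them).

Treewidth 2.
One such decomposition:
Bags: B1 = {b, c, d}  B2 = {a, b, d}  B3 = {a, b, e}
Tree: B1–B2, B2–B3

Every bag has size at most 3, so the width is 3 − 1 = 2 and tw(G) ≤ 2. For the lower bound, G contains the cycle b–c–d–a–e–b, so G is not a forest; only forests have treewidth ≤ 1, hence tw(G) ≥ 2. The upper and lower bounds meet at 2, so that is the treewidth.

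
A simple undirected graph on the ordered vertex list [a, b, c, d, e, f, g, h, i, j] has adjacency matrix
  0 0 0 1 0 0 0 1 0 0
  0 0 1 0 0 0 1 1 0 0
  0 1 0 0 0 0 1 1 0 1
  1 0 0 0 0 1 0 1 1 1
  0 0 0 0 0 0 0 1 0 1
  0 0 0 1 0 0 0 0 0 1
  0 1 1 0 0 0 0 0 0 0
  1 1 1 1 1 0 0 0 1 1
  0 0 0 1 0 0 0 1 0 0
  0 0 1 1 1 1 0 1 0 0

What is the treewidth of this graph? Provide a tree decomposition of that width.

Treewidth 2.
Bags: B1 = {d, h, j}  B2 = {d, h, i}  B3 = {c, h, j}  B4 = {d, f, j}  B5 = {b, c, h}  B6 = {e, h, j}  B7 = {a, d, h}  B8 = {b, c, g}
Tree: B1–B2, B1–B3, B1–B4, B3–B5, B3–B6, B1–B7, B5–B8

Each bag holds 3 vertices, so the decomposition has width 2, which upper-bounds the treewidth. On the other hand G contains the 3-clique {b, c, g}. A clique must lie in a single bag of any decomposition, so no decomposition can have width below 2. Therefore the treewidth is 2.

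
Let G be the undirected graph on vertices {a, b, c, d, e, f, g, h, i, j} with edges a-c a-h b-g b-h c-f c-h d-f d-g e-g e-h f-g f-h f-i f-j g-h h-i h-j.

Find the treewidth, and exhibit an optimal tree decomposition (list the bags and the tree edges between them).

Each bag holds 3 vertices, so the decomposition has width 2, which upper-bounds the treewidth. Conversely, {d, f, g} is a clique of size 3, and the vertices of any clique must share a bag in every tree decomposition; so some bag has ≥ 3 vertices and tw(G) ≥ 2. Hence tw(G) = 2 exactly.

Treewidth 2.
Bags: B1 = {f, g, h}  B2 = {c, f, h}  B3 = {f, h, i}  B4 = {a, c, h}  B5 = {e, g, h}  B6 = {f, h, j}  B7 = {d, f, g}  B8 = {b, g, h}
Tree: B1–B2, B2–B3, B2–B4, B1–B5, B3–B6, B1–B7, B5–B8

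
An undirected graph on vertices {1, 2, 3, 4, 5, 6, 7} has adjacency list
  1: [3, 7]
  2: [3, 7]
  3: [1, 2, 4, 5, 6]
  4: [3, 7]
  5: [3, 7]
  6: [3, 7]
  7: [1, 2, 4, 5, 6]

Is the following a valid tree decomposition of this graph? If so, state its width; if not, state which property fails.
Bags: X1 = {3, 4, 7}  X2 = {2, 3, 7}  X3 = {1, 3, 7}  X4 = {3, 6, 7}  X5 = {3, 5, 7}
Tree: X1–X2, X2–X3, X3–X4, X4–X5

Yes; width 2.

Every vertex of G appears in some bag (union = {1, 2, 3, 4, 5, 6, 7}); every edge is covered by a bag; and for each vertex v the set of bags containing v is connected in the bag tree. The decomposition is therefore valid. The largest bag has 3 vertices, so the width is 2.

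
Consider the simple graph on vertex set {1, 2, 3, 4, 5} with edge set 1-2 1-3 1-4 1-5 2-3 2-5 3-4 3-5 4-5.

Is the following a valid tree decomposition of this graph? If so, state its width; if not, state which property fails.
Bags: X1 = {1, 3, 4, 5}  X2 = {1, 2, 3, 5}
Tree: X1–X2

Yes; width 3.

Vertex coverage: the bags together contain {1, 2, 3, 4, 5}, the full vertex set. Edge coverage: each edge of G has both endpoints in at least one bag. Running intersection: for every vertex, the bags containing it form a connected subtree. All three properties hold, so this is a valid tree decomposition of width max|bag| − 1 = 3, and hence tw(G) ≤ 3.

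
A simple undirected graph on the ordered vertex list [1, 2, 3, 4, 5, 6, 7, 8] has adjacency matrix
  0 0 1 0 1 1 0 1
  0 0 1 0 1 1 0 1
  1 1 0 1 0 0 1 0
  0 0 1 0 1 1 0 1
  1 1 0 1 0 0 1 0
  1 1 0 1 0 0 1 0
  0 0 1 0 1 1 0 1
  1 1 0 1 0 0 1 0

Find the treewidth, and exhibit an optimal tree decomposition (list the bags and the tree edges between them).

Treewidth 4.
One such decomposition:
Bags: B1 = {1, 2, 4, 5, 7}  B2 = {1, 2, 4, 6, 7}  B3 = {1, 2, 4, 7, 8}  B4 = {1, 2, 3, 4, 7}
Tree: B1–B2, B2–B3, B3–B4

The largest bag has 5 vertices, giving width 4; this decomposition certifies tw(G) ≤ 4. For the lower bound: the 5 vertex sets {5,7}, {4,6}, {1,8}, {2}, {3} are disjoint, each induces a connected subgraph, and every pair is joined by at least one edge of G. Contracting each set to a single vertex therefore yields K_{5} as a minor, and since treewidth is minor-monotone, tw(G) ≥ tw(K_{5}) = 4. The upper and lower bounds meet at 4, so that is the treewidth.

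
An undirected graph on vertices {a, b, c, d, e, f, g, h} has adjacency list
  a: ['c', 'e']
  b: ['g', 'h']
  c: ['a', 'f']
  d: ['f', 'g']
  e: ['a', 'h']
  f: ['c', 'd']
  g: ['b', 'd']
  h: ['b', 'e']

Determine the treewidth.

2

A width-2 tree decomposition is:
Bags: B1 = {a, c, f}  B2 = {a, e, f}  B3 = {e, f, h}  B4 = {b, f, h}  B5 = {b, f, g}  B6 = {d, f, g}
Tree: B1–B2, B2–B3, B3–B4, B4–B5, B5–B6
The largest bag has 3 vertices, giving width 2; this decomposition certifies tw(G) ≤ 2. The edges f–c–a–e–h–b–g–d–f form a cycle, so G is not a tree and its treewidth is at least 2. Hence tw(G) = 2 exactly.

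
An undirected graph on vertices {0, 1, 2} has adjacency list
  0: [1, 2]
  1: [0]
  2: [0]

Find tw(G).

1

A width-1 tree decomposition is:
Bags: B1 = {0, 2}  B2 = {0, 1}
Tree: B1–B2
Each bag holds 2 vertices, so the decomposition has width 1, which upper-bounds the treewidth. Since G has at least one edge (e.g. 0–2), it is not an edgeless graph, so tw(G) ≥ 1. Hence tw(G) = 1 exactly.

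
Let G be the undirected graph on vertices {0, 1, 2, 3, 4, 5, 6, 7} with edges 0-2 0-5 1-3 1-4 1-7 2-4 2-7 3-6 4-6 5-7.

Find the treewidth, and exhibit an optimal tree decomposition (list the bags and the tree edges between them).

Treewidth 2.
One optimal decomposition is:
Bags: B1 = {0, 2, 5}  B2 = {2, 5, 7}  B3 = {2, 4, 7}  B4 = {1, 4, 7}  B5 = {1, 4, 6}  B6 = {1, 3, 6}
Tree: B1–B2, B2–B3, B3–B4, B4–B5, B5–B6

Every bag has size at most 3, so the width is 3 − 1 = 2 and tw(G) ≤ 2. The edges 0–5–7–2–0 form a cycle, so G is not a tree and its treewidth is at least 2. The upper and lower bounds meet at 2, so that is the treewidth.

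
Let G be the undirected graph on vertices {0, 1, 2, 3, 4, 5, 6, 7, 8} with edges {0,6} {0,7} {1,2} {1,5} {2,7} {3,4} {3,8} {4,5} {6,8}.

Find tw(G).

A width-2 tree decomposition is:
Bags: B1 = {1, 2, 7}  B2 = {0, 1, 7}  B3 = {0, 1, 6}  B4 = {1, 6, 8}  B5 = {1, 3, 8}  B6 = {1, 3, 4}  B7 = {1, 4, 5}
Tree: B1–B2, B2–B3, B3–B4, B4–B5, B5–B6, B6–B7
Each bag holds 3 vertices, so the decomposition has width 2, which upper-bounds the treewidth. The edges 1–2–7–0–6–8–3–4–5–1 form a cycle, so G is not a tree and its treewidth is at least 2. The upper and lower bounds meet at 2, so that is the treewidth.

2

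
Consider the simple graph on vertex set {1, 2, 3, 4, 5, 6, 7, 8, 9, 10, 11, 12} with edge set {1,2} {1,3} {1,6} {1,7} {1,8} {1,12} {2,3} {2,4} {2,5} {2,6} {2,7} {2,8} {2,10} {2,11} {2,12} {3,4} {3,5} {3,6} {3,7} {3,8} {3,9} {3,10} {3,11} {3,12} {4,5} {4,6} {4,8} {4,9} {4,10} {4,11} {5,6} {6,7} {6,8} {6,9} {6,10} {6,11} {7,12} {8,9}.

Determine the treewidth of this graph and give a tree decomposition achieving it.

Every bag has size at most 5, so the width is 5 − 1 = 4 and tw(G) ≤ 4. On the other hand G contains the 5-clique {3, 4, 6, 8, 9}. A clique must lie in a single bag of any decomposition, so no decomposition can have width below 4. The upper and lower bounds meet at 4, so that is the treewidth.

Treewidth 4.
One such decomposition:
Bags: B1 = {2, 3, 4, 6, 10}  B2 = {2, 3, 4, 6, 8}  B3 = {1, 2, 3, 6, 8}  B4 = {2, 3, 4, 6, 11}  B5 = {1, 2, 3, 6, 7}  B6 = {3, 4, 6, 8, 9}  B7 = {1, 2, 3, 7, 12}  B8 = {2, 3, 4, 5, 6}
Tree: B1–B2, B2–B3, B2–B4, B3–B5, B2–B6, B5–B7, B4–B8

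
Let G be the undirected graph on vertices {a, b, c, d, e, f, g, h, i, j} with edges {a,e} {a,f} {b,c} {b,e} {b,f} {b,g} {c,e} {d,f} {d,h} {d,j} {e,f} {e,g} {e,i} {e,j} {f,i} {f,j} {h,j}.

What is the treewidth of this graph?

A width-2 tree decomposition is:
Bags: B1 = {b, e, f}  B2 = {e, f, i}  B3 = {e, f, j}  B4 = {b, e, g}  B5 = {d, f, j}  B6 = {a, e, f}  B7 = {b, c, e}  B8 = {d, h, j}
Tree: B1–B2, B1–B3, B1–B4, B3–B5, B2–B6, B4–B7, B5–B8
The largest bag has 3 vertices, giving width 2; this decomposition certifies tw(G) ≤ 2. For the lower bound, the 3 vertices {d, h, j} are pairwise adjacent, and any tree decomposition puts a clique entirely inside one bag — forcing width ≥ 2. The upper and lower bounds meet at 2, so that is the treewidth.

2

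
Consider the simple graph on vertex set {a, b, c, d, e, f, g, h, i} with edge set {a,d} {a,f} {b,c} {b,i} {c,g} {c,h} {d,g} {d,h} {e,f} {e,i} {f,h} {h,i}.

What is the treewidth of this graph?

A width-3 tree decomposition is:
Bags: B1 = {b, c, d, g}  B2 = {b, c, d, h}  B3 = {b, d, h, i}  B4 = {a, d, h, i}  B5 = {a, f, h, i}  B6 = {a, e, f, i}
Tree: B1–B2, B2–B3, B3–B4, B4–B5, B5–B6
Each bag holds 4 vertices, so the decomposition has width 3, which upper-bounds the treewidth. For the lower bound: the 4 vertex sets {b,c,g}, {d}, {h}, {a,e,f,i} are disjoint, each induces a connected subgraph, and every pair is joined by at least one edge of G. Contracting each set to a single vertex therefore yields K_{4} as a minor, and since treewidth is minor-monotone, tw(G) ≥ tw(K_{4}) = 3. The upper and lower bounds meet at 3, so that is the treewidth.

3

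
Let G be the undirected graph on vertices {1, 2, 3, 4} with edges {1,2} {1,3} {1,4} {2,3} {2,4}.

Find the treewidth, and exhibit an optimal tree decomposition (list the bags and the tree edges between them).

Treewidth 2.
One optimal decomposition is:
Bags: B1 = {1, 2, 3}  B2 = {1, 2, 4}
Tree: B1–B2

Every bag has size at most 3, so the width is 3 − 1 = 2 and tw(G) ≤ 2. Conversely, {1, 2, 3} is a clique of size 3, and the vertices of any clique must share a bag in every tree decomposition; so some bag has ≥ 3 vertices and tw(G) ≥ 2. Combining the bounds, tw(G) = 2.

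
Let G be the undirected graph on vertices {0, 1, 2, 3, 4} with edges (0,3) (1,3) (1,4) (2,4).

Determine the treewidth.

1

A width-1 tree decomposition is:
Bags: B1 = {0, 3}  B2 = {1, 3}  B3 = {1, 4}  B4 = {2, 4}
Tree: B1–B2, B2–B3, B3–B4
Every bag has size at most 2, so the width is 2 − 1 = 1 and tw(G) ≤ 1. Since G has at least one edge (e.g. 0–3), it is not an edgeless graph, so tw(G) ≥ 1. Therefore the treewidth is 1.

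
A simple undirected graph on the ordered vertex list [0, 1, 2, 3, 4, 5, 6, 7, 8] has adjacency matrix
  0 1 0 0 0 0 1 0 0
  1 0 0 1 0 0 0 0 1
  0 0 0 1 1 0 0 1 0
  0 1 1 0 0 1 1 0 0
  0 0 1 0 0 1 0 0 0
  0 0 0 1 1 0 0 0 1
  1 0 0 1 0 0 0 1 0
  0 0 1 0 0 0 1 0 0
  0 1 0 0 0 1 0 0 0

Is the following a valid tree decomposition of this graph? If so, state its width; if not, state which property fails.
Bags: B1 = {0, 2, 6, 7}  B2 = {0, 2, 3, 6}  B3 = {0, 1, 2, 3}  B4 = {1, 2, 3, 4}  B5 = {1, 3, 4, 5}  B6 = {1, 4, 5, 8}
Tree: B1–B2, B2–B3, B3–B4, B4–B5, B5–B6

Yes; width 3.

Vertex coverage: the bags together contain {0, 1, 2, 3, 4, 5, 6, 7, 8}, the full vertex set. Edge coverage: each edge of G has both endpoints in at least one bag. Running intersection: for every vertex, the bags containing it form a connected subtree. All three properties hold, so this is a valid tree decomposition of width max|bag| − 1 = 3, and hence tw(G) ≤ 3.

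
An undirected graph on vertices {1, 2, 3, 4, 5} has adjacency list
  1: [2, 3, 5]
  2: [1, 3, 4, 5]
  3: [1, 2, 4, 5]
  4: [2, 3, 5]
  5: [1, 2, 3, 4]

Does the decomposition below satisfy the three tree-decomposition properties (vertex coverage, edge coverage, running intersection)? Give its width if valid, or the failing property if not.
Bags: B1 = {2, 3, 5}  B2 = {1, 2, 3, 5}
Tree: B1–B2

No — vertex 4 appears in no bag.

A tree decomposition must satisfy three properties: every vertex lies in some bag; for every edge, both endpoints lie together in some bag; and for every vertex, the bags containing it form a connected subtree. Here vertex 4 appears in no bag, so the decomposition is invalid.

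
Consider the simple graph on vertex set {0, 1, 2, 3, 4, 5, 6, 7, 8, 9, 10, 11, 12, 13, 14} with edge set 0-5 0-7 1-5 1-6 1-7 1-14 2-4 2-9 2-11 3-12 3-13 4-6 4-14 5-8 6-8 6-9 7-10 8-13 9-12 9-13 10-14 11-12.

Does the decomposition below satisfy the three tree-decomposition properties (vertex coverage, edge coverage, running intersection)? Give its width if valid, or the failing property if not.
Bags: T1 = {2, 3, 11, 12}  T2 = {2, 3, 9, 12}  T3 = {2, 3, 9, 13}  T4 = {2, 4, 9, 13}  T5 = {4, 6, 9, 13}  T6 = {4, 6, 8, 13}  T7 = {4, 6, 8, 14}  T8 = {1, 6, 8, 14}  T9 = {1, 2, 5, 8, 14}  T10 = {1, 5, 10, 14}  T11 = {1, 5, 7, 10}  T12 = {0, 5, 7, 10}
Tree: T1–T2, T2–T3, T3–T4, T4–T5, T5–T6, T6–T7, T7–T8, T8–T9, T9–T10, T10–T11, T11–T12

No — bags containing vertex 2 are not connected in the tree.

A tree decomposition must satisfy three properties: every vertex lies in some bag; for every edge, both endpoints lie together in some bag; and for every vertex, the bags containing it form a connected subtree. Here bags containing vertex 2 are not connected in the tree, so the decomposition is invalid.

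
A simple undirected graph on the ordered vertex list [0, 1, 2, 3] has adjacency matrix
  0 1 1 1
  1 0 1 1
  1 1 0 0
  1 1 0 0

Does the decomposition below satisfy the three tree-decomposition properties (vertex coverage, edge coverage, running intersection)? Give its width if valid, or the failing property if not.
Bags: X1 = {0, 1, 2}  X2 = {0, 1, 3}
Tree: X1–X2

Checking the three conditions: (i) the bags cover all of {0, 1, 2, 3}; (ii) for each edge, some bag contains both endpoints; (iii) the bags containing any fixed vertex form a subtree. All hold, so the decomposition is valid with width 3 − 1 = 2.

Yes; width 2.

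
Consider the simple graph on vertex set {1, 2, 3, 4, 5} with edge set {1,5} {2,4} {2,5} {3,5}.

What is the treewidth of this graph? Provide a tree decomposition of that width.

Every bag has size at most 2, so the width is 2 − 1 = 1 and tw(G) ≤ 1. Any graph with an edge has treewidth ≥ 1, and G has the edge 5–2. Hence tw(G) = 1 exactly.

Treewidth 1.
One optimal decomposition is:
Bags: B1 = {2, 5}  B2 = {2, 4}  B3 = {3, 5}  B4 = {1, 5}
Tree: B1–B2, B1–B3, B1–B4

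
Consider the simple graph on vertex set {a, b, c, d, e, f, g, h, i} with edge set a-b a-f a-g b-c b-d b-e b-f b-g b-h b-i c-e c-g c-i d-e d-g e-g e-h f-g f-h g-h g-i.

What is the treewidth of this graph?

A width-3 tree decomposition is:
Bags: B1 = {b, e, g, h}  B2 = {b, c, e, g}  B3 = {b, f, g, h}  B4 = {b, c, g, i}  B5 = {b, d, e, g}  B6 = {a, b, f, g}
Tree: B1–B2, B1–B3, B2–B4, B1–B5, B3–B6
Each bag holds 4 vertices, so the decomposition has width 3, which upper-bounds the treewidth. On the other hand G contains the 4-clique {a, b, f, g}. A clique must lie in a single bag of any decomposition, so no decomposition can have width below 3. Therefore the treewidth is 3.

3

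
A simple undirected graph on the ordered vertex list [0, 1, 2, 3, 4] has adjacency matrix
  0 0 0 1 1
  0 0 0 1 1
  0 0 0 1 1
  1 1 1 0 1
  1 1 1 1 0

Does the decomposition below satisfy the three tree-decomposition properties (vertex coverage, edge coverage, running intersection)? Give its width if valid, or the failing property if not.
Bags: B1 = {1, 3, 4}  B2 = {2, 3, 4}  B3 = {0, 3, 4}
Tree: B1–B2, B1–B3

Yes; width 2.

Every vertex of G appears in some bag (union = {0, 1, 2, 3, 4}); every edge is covered by a bag; and for each vertex v the set of bags containing v is connected in the bag tree. The decomposition is therefore valid. The largest bag has 3 vertices, so the width is 2.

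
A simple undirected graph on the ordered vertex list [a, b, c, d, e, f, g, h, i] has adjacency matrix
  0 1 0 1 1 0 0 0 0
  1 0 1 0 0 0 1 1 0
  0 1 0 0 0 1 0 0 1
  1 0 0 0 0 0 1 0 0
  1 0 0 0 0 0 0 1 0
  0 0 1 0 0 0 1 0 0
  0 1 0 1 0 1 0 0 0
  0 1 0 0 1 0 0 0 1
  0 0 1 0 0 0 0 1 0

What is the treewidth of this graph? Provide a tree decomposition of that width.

Treewidth 3.
One such decomposition:
Bags: B1 = {a, e, h, i}  B2 = {a, b, h, i}  B3 = {a, b, c, i}  B4 = {a, b, c, d}  B5 = {b, c, d, g}  B6 = {c, d, f, g}
Tree: B1–B2, B2–B3, B3–B4, B4–B5, B5–B6

The largest bag has 4 vertices, giving width 3; this decomposition certifies tw(G) ≤ 3. For the lower bound: the 4 vertex sets {e,h,i}, {a}, {b}, {c,d,f,g} are disjoint, each induces a connected subgraph, and every pair is joined by at least one edge of G. Contracting each set to a single vertex therefore yields K_{4} as a minor, and since treewidth is minor-monotone, tw(G) ≥ tw(K_{4}) = 3. Combining the bounds, tw(G) = 3.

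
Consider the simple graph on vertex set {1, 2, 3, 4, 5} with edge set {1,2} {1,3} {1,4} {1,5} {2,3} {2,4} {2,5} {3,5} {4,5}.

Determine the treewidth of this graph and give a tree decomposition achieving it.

Every bag has size at most 4, so the width is 4 − 1 = 3 and tw(G) ≤ 3. For the lower bound, the 4 vertices {1, 2, 3, 5} are pairwise adjacent, and any tree decomposition puts a clique entirely inside one bag — forcing width ≥ 3. Combining the bounds, tw(G) = 3.

Treewidth 3.
One such decomposition:
Bags: B1 = {1, 2, 3, 5}  B2 = {1, 2, 4, 5}
Tree: B1–B2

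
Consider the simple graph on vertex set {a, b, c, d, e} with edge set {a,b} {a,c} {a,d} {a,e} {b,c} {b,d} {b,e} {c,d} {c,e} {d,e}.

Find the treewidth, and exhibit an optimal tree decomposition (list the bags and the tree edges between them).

Treewidth 4.
One such decomposition:
Bags: B1 = {a, b, c, d, e}
Tree: (single bag)

With just one bag of size 5, the width is 5 − 1 = 4, so tw(G) ≤ 4. For the lower bound, the 5 vertices {a, b, c, d, e} are pairwise adjacent, and any tree decomposition puts a clique entirely inside one bag — forcing width ≥ 4. Therefore the treewidth is 4.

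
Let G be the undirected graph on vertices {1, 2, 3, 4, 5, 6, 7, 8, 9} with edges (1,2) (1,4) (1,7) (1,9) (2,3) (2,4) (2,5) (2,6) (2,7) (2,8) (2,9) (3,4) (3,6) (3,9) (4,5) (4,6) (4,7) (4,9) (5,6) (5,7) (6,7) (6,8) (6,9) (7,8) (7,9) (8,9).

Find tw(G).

4

A width-4 tree decomposition is:
Bags: B1 = {2, 6, 7, 8, 9}  B2 = {2, 4, 6, 7, 9}  B3 = {2, 3, 4, 6, 9}  B4 = {2, 4, 5, 6, 7}  B5 = {1, 2, 4, 7, 9}
Tree: B1–B2, B2–B3, B2–B4, B2–B5
The largest bag has 5 vertices, giving width 4; this decomposition certifies tw(G) ≤ 4. On the other hand G contains the 5-clique {2, 6, 7, 8, 9}. A clique must lie in a single bag of any decomposition, so no decomposition can have width below 4. The upper and lower bounds meet at 4, so that is the treewidth.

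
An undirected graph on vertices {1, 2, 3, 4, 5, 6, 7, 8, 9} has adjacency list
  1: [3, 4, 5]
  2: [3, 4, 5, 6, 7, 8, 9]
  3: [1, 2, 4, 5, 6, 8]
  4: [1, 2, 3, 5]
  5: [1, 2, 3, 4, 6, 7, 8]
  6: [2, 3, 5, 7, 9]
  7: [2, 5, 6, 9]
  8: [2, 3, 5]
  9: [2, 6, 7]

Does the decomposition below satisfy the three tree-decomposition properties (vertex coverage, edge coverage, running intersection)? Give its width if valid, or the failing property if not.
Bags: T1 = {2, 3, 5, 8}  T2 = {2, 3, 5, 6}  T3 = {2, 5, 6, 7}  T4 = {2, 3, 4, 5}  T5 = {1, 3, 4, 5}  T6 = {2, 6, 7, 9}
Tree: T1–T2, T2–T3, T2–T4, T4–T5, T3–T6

Yes; width 3.

Vertex coverage: the bags together contain {1, 2, 3, 4, 5, 6, 7, 8, 9}, the full vertex set. Edge coverage: each edge of G has both endpoints in at least one bag. Running intersection: for every vertex, the bags containing it form a connected subtree. All three properties hold, so this is a valid tree decomposition of width max|bag| − 1 = 3, and hence tw(G) ≤ 3.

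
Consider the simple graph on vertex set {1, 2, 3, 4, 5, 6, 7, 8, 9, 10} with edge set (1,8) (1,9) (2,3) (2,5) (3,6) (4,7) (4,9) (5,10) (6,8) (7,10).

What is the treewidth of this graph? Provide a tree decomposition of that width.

Treewidth 2.
One such decomposition:
Bags: B1 = {2, 3, 6}  B2 = {2, 6, 8}  B3 = {1, 2, 8}  B4 = {1, 2, 9}  B5 = {2, 4, 9}  B6 = {2, 4, 7}  B7 = {2, 7, 10}  B8 = {2, 5, 10}
Tree: B1–B2, B2–B3, B3–B4, B4–B5, B5–B6, B6–B7, B7–B8

Every bag has size at most 3, so the width is 3 − 1 = 2 and tw(G) ≤ 2. Since 2–3–6–8–1–9–4–7–10–5–2 is a cycle in G, G is not acyclic. Forests are exactly the graphs of treewidth ≤ 1, so tw(G) ≥ 2. Combining the bounds, tw(G) = 2.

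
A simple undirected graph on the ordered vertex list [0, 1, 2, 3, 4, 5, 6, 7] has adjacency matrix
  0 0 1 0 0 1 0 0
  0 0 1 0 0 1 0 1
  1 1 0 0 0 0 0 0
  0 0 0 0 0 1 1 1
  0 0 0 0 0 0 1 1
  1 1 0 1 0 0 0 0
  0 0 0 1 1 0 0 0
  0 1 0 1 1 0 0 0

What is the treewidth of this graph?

A width-2 tree decomposition is:
Bags: B1 = {0, 2, 5}  B2 = {1, 2, 5}  B3 = {1, 3, 5}  B4 = {1, 3, 7}  B5 = {3, 6, 7}  B6 = {4, 6, 7}
Tree: B1–B2, B2–B3, B3–B4, B4–B5, B5–B6
Each bag holds 3 vertices, so the decomposition has width 2, which upper-bounds the treewidth. The edges 0–2–1–5–0 form a cycle, so G is not a tree and its treewidth is at least 2. Therefore the treewidth is 2.

2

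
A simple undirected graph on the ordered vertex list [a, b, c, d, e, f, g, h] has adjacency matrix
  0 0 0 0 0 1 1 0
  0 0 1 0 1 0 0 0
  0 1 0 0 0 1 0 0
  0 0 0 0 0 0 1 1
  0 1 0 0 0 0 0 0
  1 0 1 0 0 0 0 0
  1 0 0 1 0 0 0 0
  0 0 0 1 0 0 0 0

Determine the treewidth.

1

A width-1 tree decomposition is:
Bags: B1 = {b, e}  B2 = {b, c}  B3 = {c, f}  B4 = {a, f}  B5 = {a, g}  B6 = {d, g}  B7 = {d, h}
Tree: B1–B2, B2–B3, B3–B4, B4–B5, B5–B6, B6–B7
Every bag has size at most 2, so the width is 2 − 1 = 1 and tw(G) ≤ 1. Any graph with an edge has treewidth ≥ 1, and G has the edge e–b. Therefore the treewidth is 1.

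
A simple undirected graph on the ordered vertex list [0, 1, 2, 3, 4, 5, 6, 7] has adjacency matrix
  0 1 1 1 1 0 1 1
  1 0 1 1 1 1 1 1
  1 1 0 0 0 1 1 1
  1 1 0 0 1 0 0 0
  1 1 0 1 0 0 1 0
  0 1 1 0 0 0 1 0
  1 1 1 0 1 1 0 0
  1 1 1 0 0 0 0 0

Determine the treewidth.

3

A width-3 tree decomposition is:
Bags: B1 = {0, 1, 2, 6}  B2 = {0, 1, 4, 6}  B3 = {1, 2, 5, 6}  B4 = {0, 1, 3, 4}  B5 = {0, 1, 2, 7}
Tree: B1–B2, B1–B3, B2–B4, B1–B5
The largest bag has 4 vertices, giving width 3; this decomposition certifies tw(G) ≤ 3. Conversely, {0, 1, 2, 6} is a clique of size 4, and the vertices of any clique must share a bag in every tree decomposition; so some bag has ≥ 4 vertices and tw(G) ≥ 3. Hence tw(G) = 3 exactly.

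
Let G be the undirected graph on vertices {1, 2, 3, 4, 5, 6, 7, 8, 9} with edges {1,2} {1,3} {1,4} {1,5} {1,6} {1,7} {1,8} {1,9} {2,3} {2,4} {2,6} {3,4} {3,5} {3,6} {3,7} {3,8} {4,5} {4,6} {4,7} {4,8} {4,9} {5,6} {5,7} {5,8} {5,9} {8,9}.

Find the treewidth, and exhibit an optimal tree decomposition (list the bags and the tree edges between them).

Treewidth 4.
Bags: B1 = {1, 3, 4, 5, 8}  B2 = {1, 4, 5, 8, 9}  B3 = {1, 3, 4, 5, 6}  B4 = {1, 3, 4, 5, 7}  B5 = {1, 2, 3, 4, 6}
Tree: B1–B2, B1–B3, B3–B4, B3–B5

Every bag has size at most 5, so the width is 5 − 1 = 4 and tw(G) ≤ 4. On the other hand G contains the 5-clique {1, 4, 5, 8, 9}. A clique must lie in a single bag of any decomposition, so no decomposition can have width below 4. The upper and lower bounds meet at 4, so that is the treewidth.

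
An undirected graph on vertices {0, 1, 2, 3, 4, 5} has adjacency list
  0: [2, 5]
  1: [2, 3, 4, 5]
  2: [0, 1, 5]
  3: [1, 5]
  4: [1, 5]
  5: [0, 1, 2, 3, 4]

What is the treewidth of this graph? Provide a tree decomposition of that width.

The largest bag has 3 vertices, giving width 2; this decomposition certifies tw(G) ≤ 2. Conversely, {0, 2, 5} is a clique of size 3, and the vertices of any clique must share a bag in every tree decomposition; so some bag has ≥ 3 vertices and tw(G) ≥ 2. Combining the bounds, tw(G) = 2.

Treewidth 2.
One such decomposition:
Bags: B1 = {1, 4, 5}  B2 = {1, 3, 5}  B3 = {1, 2, 5}  B4 = {0, 2, 5}
Tree: B1–B2, B1–B3, B3–B4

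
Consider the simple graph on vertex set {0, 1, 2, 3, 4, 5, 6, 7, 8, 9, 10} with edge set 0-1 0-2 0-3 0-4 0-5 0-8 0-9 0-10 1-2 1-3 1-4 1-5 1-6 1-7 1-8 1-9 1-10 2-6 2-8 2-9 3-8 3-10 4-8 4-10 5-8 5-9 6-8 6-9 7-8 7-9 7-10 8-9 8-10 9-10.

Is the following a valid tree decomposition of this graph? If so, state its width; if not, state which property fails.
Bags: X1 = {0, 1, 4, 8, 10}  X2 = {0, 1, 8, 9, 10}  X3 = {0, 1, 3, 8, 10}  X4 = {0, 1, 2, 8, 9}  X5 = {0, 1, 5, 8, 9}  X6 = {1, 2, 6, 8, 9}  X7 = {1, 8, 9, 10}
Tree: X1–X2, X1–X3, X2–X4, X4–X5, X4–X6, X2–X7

A tree decomposition must satisfy three properties: every vertex lies in some bag; for every edge, both endpoints lie together in some bag; and for every vertex, the bags containing it form a connected subtree. Here vertex 7 appears in no bag, so the decomposition is invalid.

No — vertex 7 appears in no bag.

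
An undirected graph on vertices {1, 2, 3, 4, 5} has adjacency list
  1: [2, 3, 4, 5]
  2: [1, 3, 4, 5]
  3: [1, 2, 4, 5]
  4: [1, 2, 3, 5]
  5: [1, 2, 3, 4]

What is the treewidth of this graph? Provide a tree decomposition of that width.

Treewidth 4.
One such decomposition:
Bags: B1 = {1, 2, 3, 4, 5}
Tree: (single bag)

A single bag containing all 5 vertices is trivially a valid decomposition of width 4. On the other hand G contains the 5-clique {1, 2, 3, 4, 5}. A clique must lie in a single bag of any decomposition, so no decomposition can have width below 4. Hence tw(G) = 4 exactly.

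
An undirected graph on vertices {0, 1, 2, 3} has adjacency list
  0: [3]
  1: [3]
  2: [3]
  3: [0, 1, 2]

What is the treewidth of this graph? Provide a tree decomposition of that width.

Each bag holds 2 vertices, so the decomposition has width 1, which upper-bounds the treewidth. Since G has at least one edge (e.g. 1–3), it is not an edgeless graph, so tw(G) ≥ 1. Therefore the treewidth is 1.

Treewidth 1.
One such decomposition:
Bags: B1 = {1, 3}  B2 = {2, 3}  B3 = {0, 3}
Tree: B1–B2, B1–B3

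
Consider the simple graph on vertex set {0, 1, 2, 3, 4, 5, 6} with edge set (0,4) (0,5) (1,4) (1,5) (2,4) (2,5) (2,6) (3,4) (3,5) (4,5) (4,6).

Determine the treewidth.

A width-2 tree decomposition is:
Bags: B1 = {1, 4, 5}  B2 = {2, 4, 5}  B3 = {2, 4, 6}  B4 = {3, 4, 5}  B5 = {0, 4, 5}
Tree: B1–B2, B2–B3, B1–B4, B2–B5
Every bag has size at most 3, so the width is 3 − 1 = 2 and tw(G) ≤ 2. Conversely, {0, 4, 5} is a clique of size 3, and the vertices of any clique must share a bag in every tree decomposition; so some bag has ≥ 3 vertices and tw(G) ≥ 2. Therefore the treewidth is 2.

2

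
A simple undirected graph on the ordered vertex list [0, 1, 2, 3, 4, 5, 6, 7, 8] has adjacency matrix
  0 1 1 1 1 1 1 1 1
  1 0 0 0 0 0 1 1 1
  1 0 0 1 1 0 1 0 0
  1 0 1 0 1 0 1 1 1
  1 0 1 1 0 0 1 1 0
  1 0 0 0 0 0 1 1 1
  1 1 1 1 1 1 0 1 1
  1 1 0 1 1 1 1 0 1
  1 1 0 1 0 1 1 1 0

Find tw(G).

4

A width-4 tree decomposition is:
Bags: B1 = {0, 3, 4, 6, 7}  B2 = {0, 3, 6, 7, 8}  B3 = {0, 2, 3, 4, 6}  B4 = {0, 1, 6, 7, 8}  B5 = {0, 5, 6, 7, 8}
Tree: B1–B2, B1–B3, B2–B4, B2–B5
Every bag has size at most 5, so the width is 5 − 1 = 4 and tw(G) ≤ 4. Conversely, {0, 2, 3, 4, 6} is a clique of size 5, and the vertices of any clique must share a bag in every tree decomposition; so some bag has ≥ 5 vertices and tw(G) ≥ 4. Therefore the treewidth is 4.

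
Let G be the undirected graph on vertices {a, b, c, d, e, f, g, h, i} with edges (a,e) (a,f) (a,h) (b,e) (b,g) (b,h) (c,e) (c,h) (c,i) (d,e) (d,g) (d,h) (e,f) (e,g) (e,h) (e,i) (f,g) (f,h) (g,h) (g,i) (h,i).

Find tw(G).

3

A width-3 tree decomposition is:
Bags: B1 = {e, f, g, h}  B2 = {a, e, f, h}  B3 = {e, g, h, i}  B4 = {c, e, h, i}  B5 = {b, e, g, h}  B6 = {d, e, g, h}
Tree: B1–B2, B1–B3, B3–B4, B3–B5, B5–B6
Each bag holds 4 vertices, so the decomposition has width 3, which upper-bounds the treewidth. Conversely, {d, e, g, h} is a clique of size 4, and the vertices of any clique must share a bag in every tree decomposition; so some bag has ≥ 4 vertices and tw(G) ≥ 3. Therefore the treewidth is 3.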